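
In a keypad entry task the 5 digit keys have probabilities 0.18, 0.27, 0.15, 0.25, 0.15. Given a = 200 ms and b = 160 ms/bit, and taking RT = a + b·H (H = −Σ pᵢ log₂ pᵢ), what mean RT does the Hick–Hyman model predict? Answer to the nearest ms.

564 ms

H = 0.18·log₂(1/0.18) + 0.27·log₂(1/0.27) + 0.15·log₂(1/0.15) + 0.25·log₂(1/0.25) + 0.15·log₂(1/0.15) = 2.2764 bits.
RT = 200 + 160 × 2.2764 = 564.23 ms.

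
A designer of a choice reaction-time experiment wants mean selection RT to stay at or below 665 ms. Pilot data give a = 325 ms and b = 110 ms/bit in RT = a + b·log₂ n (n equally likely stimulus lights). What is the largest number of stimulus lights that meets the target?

8

Set 325 + 110·log₂ n ≤ 665 → log₂ n ≤ (665 − 325)/110 = 3.0909.
So n ≤ 2^3.0909 = 8.520; the largest integer n is 8.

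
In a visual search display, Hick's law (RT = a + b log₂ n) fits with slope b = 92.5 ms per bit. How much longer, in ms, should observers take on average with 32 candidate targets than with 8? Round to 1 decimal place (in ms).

ΔRT = (a + b log₂ n₂) − (a + b log₂ n₁) = b·(log₂ n₂ − log₂ n₁).
log₂(32) − log₂(8) = log₂(32/8) = log₂(4) = 2.
ΔRT = 92.5 × 2.0000 = 185.000 ms.

185.0 ms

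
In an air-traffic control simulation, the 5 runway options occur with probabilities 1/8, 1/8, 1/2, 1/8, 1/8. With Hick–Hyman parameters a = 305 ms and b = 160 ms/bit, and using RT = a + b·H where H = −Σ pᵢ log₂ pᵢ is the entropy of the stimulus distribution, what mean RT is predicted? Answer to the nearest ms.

Each term −pᵢ log₂ pᵢ: 0.125·3 + 0.125·3 + 0.5·1 + 0.125·3 + 0.125·3; summed, H = 2.000 bits.
Mean RT = a + bH = 305 + 160·2.000 = 625.00 ms.

625 ms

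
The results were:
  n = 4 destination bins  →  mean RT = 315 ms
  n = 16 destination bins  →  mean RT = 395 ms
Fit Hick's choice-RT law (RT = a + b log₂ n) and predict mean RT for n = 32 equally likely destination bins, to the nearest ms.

With log₂ n on the abscissa the relation is linear; from the two conditions:
  b = (395 − 315) / (log₂ 16 − log₂ 4) = 80 / (4 − 2) = 40 ms/bit
  a = 315 − 40 × 2 = 235 ms
Then RT(32) = 235 + 40 × log₂ 32 = 235 + 40 × 5 ≈ 435.000 ms.

435 ms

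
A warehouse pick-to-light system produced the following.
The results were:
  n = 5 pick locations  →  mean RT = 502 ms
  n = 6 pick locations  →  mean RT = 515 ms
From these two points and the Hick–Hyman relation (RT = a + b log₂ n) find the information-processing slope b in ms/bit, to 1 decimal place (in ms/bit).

The slope on a log₂ axis is (515 − 502) / (2.5850 − 2.3219) = 49.423 ms/bit.

49.4 ms/bit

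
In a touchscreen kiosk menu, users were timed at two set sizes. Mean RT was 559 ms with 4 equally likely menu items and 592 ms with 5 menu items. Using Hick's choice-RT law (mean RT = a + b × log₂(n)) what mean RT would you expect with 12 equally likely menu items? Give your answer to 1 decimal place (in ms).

With log₂ n on the abscissa the relation is linear; from the two conditions:
  b = (592 − 559) / (log₂ 5 − log₂ 4) = 33 / (2.3219 − 2) = 102.507 ms/bit
  a = 559 − 102.507 × 2 = 353.985 ms
Then RT(12) = 353.985 + 102.507 × log₂ 12 = 353.985 + 102.507 × 3.5850 ≈ 721.470 ms.

721.5 ms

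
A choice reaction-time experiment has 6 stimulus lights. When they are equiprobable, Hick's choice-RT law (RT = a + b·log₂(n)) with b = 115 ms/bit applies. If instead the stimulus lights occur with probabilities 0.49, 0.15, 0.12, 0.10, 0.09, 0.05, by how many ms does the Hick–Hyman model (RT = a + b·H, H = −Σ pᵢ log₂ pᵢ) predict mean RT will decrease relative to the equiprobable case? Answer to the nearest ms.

51 ms

Equiprobable entropy H₀ = log₂ 6 = 2.5850 bits.
Skewed entropy H = −Σ pᵢ log₂ pᵢ = 2.1428 bits.
ΔRT = b·(H₀ − H) = 115 × 0.4421 = 50.84 ms.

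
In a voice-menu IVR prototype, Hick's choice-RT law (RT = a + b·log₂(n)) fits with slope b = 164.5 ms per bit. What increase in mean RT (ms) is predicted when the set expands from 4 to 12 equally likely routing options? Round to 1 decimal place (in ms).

260.7 ms

ΔRT = (a + b log₂ n₂) − (a + b log₂ n₁) = b·(log₂ n₂ − log₂ n₁).
log₂(12) − log₂(4) = 3.5850 − 2 = 1.5850.
ΔRT = 164.5 × 1.5850 = 260.726 ms.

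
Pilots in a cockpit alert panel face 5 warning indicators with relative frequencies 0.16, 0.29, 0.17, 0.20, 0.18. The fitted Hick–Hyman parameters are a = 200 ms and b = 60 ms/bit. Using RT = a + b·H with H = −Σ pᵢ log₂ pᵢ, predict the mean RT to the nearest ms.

Entropy contributions −pᵢ log₂ pᵢ: 0.4230, 0.5179, 0.4346, 0.4644, 0.4453; sum H = 2.2852 bits.
RT = a + bH = 200 + 60·2.2852 = 337.11 ms.

337 ms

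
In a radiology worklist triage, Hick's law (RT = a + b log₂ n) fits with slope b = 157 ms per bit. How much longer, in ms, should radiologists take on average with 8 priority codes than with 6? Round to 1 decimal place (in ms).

ΔRT = (a + b log₂ n₂) − (a + b log₂ n₁) = b·(log₂ n₂ − log₂ n₁).
log₂(8) − log₂(6) = 3 − 2.5850 = 0.4150.
ΔRT = 157 × 0.4150 = 65.161 ms.

65.2 ms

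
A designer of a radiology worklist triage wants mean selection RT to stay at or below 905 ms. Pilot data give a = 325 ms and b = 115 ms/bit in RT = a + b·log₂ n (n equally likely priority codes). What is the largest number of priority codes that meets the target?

115·log₂ n ≤ 905 − 325 = 580, giving log₂ n ≤ 5.0435 and n ≤ 32.979. The largest whole number is 32.

32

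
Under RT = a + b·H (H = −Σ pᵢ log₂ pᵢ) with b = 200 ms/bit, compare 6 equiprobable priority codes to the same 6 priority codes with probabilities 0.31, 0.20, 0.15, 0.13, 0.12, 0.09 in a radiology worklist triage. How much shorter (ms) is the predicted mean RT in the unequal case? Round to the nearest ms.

The RT saving is b·ΔH. Equiprobable H₀ = log₂(6) = 2.5850 bits; with the given probabilities H = 2.4611 bits.
b·(H₀ − H) = 200 × (2.5850 − 2.4611) = 24.77 ms.

25 ms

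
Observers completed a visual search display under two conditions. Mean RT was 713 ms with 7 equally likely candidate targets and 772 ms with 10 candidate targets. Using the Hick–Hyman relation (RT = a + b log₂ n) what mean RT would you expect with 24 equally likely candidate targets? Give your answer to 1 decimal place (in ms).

916.8 ms

Fit slope and intercept:
  b = (772 − 713) / (log₂ 10 − log₂ 7) = 59 / (3.3219 − 2.8074) = 114.658 ms/bit
  a = 713 − 114.658 × 2.8074 = 391.114 ms
Then RT(24) = 391.114 + 114.658 × log₂ 24 = 391.114 + 114.658 × 4.5850 ≈ 916.817 ms.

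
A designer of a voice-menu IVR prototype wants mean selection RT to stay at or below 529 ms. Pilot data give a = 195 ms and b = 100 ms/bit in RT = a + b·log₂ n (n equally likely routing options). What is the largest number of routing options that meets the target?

10

100·log₂ n ≤ 529 − 195 = 334, giving log₂ n ≤ 3.3400 and n ≤ 10.126. The largest whole number is 10.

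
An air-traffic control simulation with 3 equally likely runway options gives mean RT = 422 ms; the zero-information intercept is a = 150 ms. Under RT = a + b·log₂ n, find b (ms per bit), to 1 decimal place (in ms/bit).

log₂(3) = 1.5850 bits.
b = (RT − a)/log₂ n = (422 − 150) / 1.5850 = 171.613 ms/bit.

171.6 ms/bit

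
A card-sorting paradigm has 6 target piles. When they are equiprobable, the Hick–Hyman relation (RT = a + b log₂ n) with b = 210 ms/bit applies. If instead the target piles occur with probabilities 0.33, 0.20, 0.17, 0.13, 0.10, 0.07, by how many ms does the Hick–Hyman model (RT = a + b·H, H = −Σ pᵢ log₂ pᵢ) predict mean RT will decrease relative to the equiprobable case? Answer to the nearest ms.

37 ms

The RT saving is b·ΔH. Equiprobable H₀ = log₂(6) = 2.5850 bits; with the given probabilities H = 2.4102 bits.
b·(H₀ − H) = 210 × (2.5850 − 2.4102) = 36.70 ms.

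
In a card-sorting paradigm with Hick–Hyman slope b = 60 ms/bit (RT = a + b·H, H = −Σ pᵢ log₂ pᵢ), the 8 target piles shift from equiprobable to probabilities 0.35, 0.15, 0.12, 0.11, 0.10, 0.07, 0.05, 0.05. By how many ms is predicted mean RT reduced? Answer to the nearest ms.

19 ms

The RT saving is b·ΔH. Equiprobable H₀ = log₂(8) = 3.0000 bits; with the given probabilities H = 2.6909 bits.
b·(H₀ − H) = 60 × (3.0000 − 2.6909) = 18.54 ms.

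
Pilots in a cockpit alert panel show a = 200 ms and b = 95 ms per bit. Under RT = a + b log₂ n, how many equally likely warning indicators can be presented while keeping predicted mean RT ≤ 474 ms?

Information budget: (474 − 200)/95 = 2.8842 bits, so n ≤ 2^2.8842 = 7.383 → at most 7.

7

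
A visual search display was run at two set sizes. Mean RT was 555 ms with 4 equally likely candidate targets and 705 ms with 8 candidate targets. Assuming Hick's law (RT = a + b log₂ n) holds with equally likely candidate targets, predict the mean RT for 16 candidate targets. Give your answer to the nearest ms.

855 ms

Solve the two-equation system in a and b:
  b = (705 − 555) / (log₂ 8 − log₂ 4) = 150 / (3 − 2) = 150 ms/bit
  a = 555 − 150 × 2 = 255 ms
Then RT(16) = 255 + 150 × log₂ 16 = 255 + 150 × 4 ≈ 855.000 ms.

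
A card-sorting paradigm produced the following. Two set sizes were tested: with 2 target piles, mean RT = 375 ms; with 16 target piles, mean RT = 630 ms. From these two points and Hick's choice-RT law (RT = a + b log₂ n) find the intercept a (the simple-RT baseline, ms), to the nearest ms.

290 ms

The slope on a log₂ axis is (630 − 375) / (4 − 1) = 85 ms/bit.
a = RT₁ − b·log₂ n₁ = 375 − 85 × 1 = 290.000 ms.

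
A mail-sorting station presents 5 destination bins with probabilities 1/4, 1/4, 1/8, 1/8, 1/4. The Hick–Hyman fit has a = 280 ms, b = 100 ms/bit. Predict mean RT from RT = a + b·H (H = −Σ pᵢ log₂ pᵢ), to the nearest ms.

505 ms

H = −Σ pᵢ log₂ pᵢ = 0.25·2 + 0.25·2 + 0.125·3 + 0.125·3 + 0.25·2 = 2.250 bits.
RT = 280 + 100 × 2.250 = 505.00 ms.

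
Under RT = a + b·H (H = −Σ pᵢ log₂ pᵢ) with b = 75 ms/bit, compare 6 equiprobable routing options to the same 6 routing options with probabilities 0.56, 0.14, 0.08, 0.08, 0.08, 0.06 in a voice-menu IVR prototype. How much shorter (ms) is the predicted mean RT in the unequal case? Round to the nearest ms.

The RT saving is b·ΔH. Equiprobable H₀ = log₂(6) = 2.5850 bits; with the given probabilities H = 1.9836 bits.
b·(H₀ − H) = 75 × (2.5850 − 1.9836) = 45.10 ms.

45 ms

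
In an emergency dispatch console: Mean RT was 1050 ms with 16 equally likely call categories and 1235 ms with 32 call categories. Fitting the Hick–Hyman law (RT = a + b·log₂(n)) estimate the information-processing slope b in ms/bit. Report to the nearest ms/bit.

185 ms/bit

Slope: b = (1235 − 1050) / (log₂ 32 − log₂ 16) = 185/1.0000 = 185 ms/bit.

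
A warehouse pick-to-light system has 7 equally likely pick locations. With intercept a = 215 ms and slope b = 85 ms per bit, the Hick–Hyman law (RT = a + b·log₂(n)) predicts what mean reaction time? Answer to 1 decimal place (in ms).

453.6 ms

log₂(7) = 2.8074 bits, so RT = 215 + 85 × 2.8074 ≈ 453.625 ms.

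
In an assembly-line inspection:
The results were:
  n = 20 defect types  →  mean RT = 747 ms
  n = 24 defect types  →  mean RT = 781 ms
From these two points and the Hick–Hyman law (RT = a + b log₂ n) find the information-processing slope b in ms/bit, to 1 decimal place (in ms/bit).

b = (RT₂ − RT₁)/(log₂ n₂ − log₂ n₁) = (781 − 747)/(4.5850 − 4.3219) = 129.261 ms/bit.

129.3 ms/bit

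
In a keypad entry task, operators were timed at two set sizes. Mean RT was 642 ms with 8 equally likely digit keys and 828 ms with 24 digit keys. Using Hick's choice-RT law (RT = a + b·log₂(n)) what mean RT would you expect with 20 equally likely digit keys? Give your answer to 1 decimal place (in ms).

797.1 ms

Solve the two-equation system in a and b:
  b = (828 − 642) / (log₂ 24 − log₂ 8) = 186 / (4.5850 − 3) = 117.353 ms/bit
  a = 642 − 117.353 × 3 = 289.941 ms
Then RT(20) = 289.941 + 117.353 × log₂ 20 = 289.941 + 117.353 × 4.3219 ≈ 797.132 ms.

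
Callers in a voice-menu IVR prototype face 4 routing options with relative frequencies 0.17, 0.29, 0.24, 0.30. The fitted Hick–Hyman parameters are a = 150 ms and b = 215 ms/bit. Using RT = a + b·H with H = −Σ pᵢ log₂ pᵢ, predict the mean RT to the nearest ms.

Entropy contributions −pᵢ log₂ pᵢ: 0.4346, 0.5179, 0.4941, 0.5211; sum H = 1.9677 bits.
RT = a + bH = 150 + 215·1.9677 = 573.06 ms.

573 ms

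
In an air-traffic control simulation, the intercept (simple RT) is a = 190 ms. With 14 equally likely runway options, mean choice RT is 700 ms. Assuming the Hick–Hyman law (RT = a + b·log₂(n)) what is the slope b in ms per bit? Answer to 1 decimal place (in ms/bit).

134.0 ms/bit

b = (700 − 190) / log₂(14) = 510 / 3.8074 = 133.951 ms/bit.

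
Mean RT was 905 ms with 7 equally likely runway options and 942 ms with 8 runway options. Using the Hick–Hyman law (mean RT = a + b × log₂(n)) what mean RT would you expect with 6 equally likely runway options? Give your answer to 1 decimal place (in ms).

With log₂ n on the abscissa the relation is linear; from the two conditions:
  b = (942 − 905) / (log₂ 8 − log₂ 7) = 37 / (3 − 2.8074) = 192.063 ms/bit
  a = 905 − 192.063 × 2.8074 = 365.811 ms
Then RT(6) = 365.811 + 192.063 × log₂ 6 = 365.811 + 192.063 × 2.5850 ≈ 862.287 ms.

862.3 ms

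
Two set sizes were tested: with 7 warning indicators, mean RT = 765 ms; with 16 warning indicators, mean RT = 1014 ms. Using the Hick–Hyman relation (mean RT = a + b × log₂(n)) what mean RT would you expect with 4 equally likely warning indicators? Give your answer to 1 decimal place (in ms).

596.4 ms

Fit slope and intercept:
  b = (1014 − 765) / (log₂ 16 − log₂ 7) = 249 / (4 − 2.8074) = 208.780 ms/bit
  a = 765 − 208.780 × 2.8074 = 178.881 ms
Then RT(4) = 178.881 + 208.780 × log₂ 4 = 178.881 + 208.780 × 2 ≈ 596.441 ms.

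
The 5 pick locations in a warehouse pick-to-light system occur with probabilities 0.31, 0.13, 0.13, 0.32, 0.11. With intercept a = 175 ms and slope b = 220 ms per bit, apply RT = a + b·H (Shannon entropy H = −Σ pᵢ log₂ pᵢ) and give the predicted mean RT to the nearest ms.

Entropy contributions −pᵢ log₂ pᵢ: 0.5238, 0.3826, 0.3826, 0.5260, 0.3503; sum H = 2.1654 bits.
RT = a + bH = 175 + 220·2.1654 = 651.39 ms.

651 ms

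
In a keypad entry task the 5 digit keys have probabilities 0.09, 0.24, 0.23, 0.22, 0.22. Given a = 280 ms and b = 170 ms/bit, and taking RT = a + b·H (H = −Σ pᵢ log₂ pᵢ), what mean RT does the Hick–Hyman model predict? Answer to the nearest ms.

Entropy contributions −pᵢ log₂ pᵢ: 0.3127, 0.4941, 0.4877, 0.4806, 0.4806; sum H = 2.2556 bits.
RT = a + bH = 280 + 170·2.2556 = 663.45 ms.

663 ms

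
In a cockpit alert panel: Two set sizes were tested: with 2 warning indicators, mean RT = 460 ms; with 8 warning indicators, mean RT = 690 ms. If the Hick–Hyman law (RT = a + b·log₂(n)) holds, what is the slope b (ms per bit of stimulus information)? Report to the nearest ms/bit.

b = (RT₂ − RT₁)/(log₂ n₂ − log₂ n₁) = (690 − 460)/(3 − 1) = 115 ms/bit.

115 ms/bit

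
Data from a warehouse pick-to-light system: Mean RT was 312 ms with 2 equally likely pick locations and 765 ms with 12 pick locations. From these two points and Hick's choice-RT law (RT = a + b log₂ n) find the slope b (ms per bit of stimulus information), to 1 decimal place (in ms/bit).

175.2 ms/bit

The slope on a log₂ axis is (765 − 312) / (3.5850 − 1) = 175.244 ms/bit.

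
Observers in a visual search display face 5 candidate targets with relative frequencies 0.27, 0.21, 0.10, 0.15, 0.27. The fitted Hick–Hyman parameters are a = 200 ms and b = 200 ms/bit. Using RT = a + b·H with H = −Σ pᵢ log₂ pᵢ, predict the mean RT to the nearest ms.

H = 0.27·log₂(1/0.27) + 0.21·log₂(1/0.21) + 0.10·log₂(1/0.10) + 0.15·log₂(1/0.15) + 0.27·log₂(1/0.27) = 2.2356 bits.
RT = 200 + 200 × 2.2356 = 647.12 ms.

647 ms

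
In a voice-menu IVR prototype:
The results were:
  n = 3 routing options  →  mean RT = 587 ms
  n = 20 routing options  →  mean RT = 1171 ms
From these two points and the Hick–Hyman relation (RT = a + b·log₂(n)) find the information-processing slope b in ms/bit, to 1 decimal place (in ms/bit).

213.4 ms/bit

Slope: b = (1171 − 587) / (log₂ 20 − log₂ 3) = 584/2.7370 = 213.375 ms/bit.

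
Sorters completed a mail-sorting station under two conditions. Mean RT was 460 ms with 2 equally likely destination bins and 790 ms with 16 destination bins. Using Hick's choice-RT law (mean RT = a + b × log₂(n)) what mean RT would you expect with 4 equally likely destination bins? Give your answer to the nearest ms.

570 ms

RT is linear in log₂ n, so two points fix the line:
  b = (790 − 460) / (log₂ 16 − log₂ 2) = 330 / (4 − 1) = 110 ms/bit
  a = 460 − 110 × 1 = 350 ms
Then RT(4) = 350 + 110 × log₂ 4 = 350 + 110 × 2 ≈ 570.000 ms.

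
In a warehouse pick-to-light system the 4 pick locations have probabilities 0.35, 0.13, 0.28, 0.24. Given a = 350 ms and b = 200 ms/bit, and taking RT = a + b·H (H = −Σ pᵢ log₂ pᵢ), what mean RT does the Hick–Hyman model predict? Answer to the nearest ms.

734 ms

Entropy contributions −pᵢ log₂ pᵢ: 0.5301, 0.3826, 0.5142, 0.4941; sum H = 1.9211 bits.
RT = a + bH = 350 + 200·1.9211 = 734.22 ms.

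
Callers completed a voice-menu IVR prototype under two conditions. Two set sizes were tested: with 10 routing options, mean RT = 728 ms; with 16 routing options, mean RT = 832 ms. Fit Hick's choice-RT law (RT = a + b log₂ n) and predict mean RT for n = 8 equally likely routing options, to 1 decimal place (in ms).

With log₂ n on the abscissa the relation is linear; from the two conditions:
  b = (832 − 728) / (log₂ 16 − log₂ 10) = 104 / (4 − 3.3219) = 153.376 ms/bit
  a = 728 − 153.376 × 3.3219 = 218.496 ms
Then RT(8) = 218.496 + 153.376 × log₂ 8 = 218.496 + 153.376 × 3 ≈ 678.624 ms.

678.6 ms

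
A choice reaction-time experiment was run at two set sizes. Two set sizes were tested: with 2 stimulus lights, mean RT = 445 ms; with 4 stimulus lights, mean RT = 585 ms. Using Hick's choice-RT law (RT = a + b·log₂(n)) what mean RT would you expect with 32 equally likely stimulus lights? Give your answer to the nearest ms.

1005 ms

Fit slope and intercept:
  b = (585 − 445) / (log₂ 4 − log₂ 2) = 140 / (2 − 1) = 140 ms/bit
  a = 445 − 140 × 1 = 305 ms
Then RT(32) = 305 + 140 × log₂ 32 = 305 + 140 × 5 ≈ 1005.000 ms.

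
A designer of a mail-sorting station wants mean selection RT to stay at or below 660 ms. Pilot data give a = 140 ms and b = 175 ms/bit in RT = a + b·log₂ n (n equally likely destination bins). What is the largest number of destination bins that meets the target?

7

Set 140 + 175·log₂ n ≤ 660 → log₂ n ≤ (660 − 140)/175 = 2.9714.
So n ≤ 2^2.9714 = 7.843; the largest integer n is 7.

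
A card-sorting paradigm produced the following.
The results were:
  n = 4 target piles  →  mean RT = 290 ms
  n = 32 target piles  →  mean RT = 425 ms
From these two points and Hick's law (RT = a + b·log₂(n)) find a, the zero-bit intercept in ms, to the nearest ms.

200 ms

b = (RT₂ − RT₁)/(log₂ n₂ − log₂ n₁) = (425 − 290)/(5 − 2) = 45 ms/bit.
a = RT₁ − b·log₂ n₁ = 290 − 45 × 2 = 200.000 ms.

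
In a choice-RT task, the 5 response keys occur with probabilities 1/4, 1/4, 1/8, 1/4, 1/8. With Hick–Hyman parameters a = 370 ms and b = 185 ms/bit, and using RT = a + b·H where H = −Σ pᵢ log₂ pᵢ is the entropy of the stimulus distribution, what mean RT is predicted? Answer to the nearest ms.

786 ms

Each term −pᵢ log₂ pᵢ: 0.25·2 + 0.25·2 + 0.125·3 + 0.25·2 + 0.125·3; summed, H = 2.250 bits.
Mean RT = a + bH = 370 + 185·2.250 = 786.25 ms.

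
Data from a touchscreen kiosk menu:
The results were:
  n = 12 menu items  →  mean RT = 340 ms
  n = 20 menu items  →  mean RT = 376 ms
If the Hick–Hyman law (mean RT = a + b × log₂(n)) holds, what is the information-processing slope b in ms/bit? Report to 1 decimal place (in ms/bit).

48.8 ms/bit

b = (RT₂ − RT₁)/(log₂ n₂ − log₂ n₁) = (376 − 340)/(4.3219 − 3.5850) = 48.849 ms/bit.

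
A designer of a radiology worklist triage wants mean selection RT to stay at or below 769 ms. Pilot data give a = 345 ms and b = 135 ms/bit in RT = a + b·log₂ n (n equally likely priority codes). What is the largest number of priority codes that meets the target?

8

Set 345 + 135·log₂ n ≤ 769 → log₂ n ≤ (769 − 345)/135 = 3.1407.
So n ≤ 2^3.1407 = 8.820; the largest integer n is 8.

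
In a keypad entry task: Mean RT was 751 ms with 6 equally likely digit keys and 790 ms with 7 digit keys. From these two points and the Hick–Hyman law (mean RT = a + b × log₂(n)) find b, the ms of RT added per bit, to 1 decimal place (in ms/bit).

175.4 ms/bit

Slope: b = (790 − 751) / (log₂ 7 − log₂ 6) = 39/0.2224 = 175.366 ms/bit.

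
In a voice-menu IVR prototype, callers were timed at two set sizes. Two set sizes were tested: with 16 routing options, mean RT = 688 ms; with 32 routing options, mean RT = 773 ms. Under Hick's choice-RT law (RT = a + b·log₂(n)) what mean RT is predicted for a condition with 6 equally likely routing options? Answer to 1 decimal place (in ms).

567.7 ms

RT is linear in log₂ n, so two points fix the line:
  b = (773 − 688) / (log₂ 32 − log₂ 16) = 85 / (5 − 4) = 85.000 ms/bit
  a = 688 − 85.000 × 4 = 348.000 ms
Then RT(6) = 348.000 + 85.000 × log₂ 6 = 348.000 + 85.000 × 2.5850 ≈ 567.722 ms.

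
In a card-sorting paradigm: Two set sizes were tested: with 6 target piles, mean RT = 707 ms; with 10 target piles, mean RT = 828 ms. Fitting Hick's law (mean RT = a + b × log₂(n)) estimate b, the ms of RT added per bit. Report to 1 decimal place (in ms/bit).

164.2 ms/bit

b = (RT₂ − RT₁)/(log₂ n₂ − log₂ n₁) = (828 − 707)/(3.3219 − 2.5850) = 164.187 ms/bit.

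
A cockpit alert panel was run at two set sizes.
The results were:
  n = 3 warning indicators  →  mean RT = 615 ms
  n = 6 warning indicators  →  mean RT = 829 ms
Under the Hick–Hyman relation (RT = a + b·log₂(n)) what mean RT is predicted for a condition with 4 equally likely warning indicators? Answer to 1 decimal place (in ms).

Solve the two-equation system in a and b:
  b = (829 − 615) / (log₂ 6 − log₂ 3) = 214 / (2.5850 − 1.5850) = 214.000 ms/bit
  a = 615 − 214.000 × 1.5850 = 275.818 ms
Then RT(4) = 275.818 + 214.000 × log₂ 4 = 275.818 + 214.000 × 2 ≈ 703.818 ms.

703.8 ms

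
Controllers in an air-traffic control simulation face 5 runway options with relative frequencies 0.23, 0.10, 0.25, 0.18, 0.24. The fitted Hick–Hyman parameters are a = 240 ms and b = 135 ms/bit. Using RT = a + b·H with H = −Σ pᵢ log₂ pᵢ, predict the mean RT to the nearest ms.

H = 0.23·log₂(1/0.23) + 0.10·log₂(1/0.10) + 0.25·log₂(1/0.25) + 0.18·log₂(1/0.18) + 0.24·log₂(1/0.24) = 2.2593 bits.
RT = 240 + 135 × 2.2593 = 545.01 ms.

545 ms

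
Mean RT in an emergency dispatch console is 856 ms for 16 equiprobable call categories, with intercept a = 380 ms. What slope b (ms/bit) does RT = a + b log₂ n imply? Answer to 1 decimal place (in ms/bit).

16 alternatives carry log₂ 16 = 4 bits; the choice cost is 856 − 380 = 476 ms, so b = 476/4 = 119.000 ms/bit.

119.0 ms/bit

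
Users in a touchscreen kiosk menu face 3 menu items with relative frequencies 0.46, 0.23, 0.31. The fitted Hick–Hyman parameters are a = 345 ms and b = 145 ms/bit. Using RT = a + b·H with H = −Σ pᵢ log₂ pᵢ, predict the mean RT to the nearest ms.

H = 0.46·log₂(1/0.46) + 0.23·log₂(1/0.23) + 0.31·log₂(1/0.31) = 1.5268 bits.
RT = 345 + 145 × 1.5268 = 566.39 ms.

566 ms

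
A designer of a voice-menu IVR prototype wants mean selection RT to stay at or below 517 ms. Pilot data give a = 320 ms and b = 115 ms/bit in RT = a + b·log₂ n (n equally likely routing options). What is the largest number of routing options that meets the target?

Information budget: (517 − 320)/115 = 1.7130 bits, so n ≤ 2^1.7130 = 3.279 → at most 3.

3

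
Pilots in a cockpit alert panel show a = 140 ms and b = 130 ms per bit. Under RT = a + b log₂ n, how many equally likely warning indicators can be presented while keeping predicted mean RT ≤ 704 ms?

Information budget: (704 − 140)/130 = 4.3385 bits, so n ≤ 2^4.3385 = 20.231 → at most 20.

20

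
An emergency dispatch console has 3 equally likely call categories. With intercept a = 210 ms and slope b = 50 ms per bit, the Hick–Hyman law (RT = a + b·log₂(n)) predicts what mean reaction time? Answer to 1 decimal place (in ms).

289.2 ms

log₂(3) = 1.5850 bits, so RT = 210 + 50 × 1.5850 ≈ 289.248 ms.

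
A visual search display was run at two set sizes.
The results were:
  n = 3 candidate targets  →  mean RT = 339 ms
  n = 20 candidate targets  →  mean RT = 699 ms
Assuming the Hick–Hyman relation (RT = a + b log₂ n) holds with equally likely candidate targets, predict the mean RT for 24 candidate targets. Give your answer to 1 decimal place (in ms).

Solve the two-equation system in a and b:
  b = (699 − 339) / (log₂ 20 − log₂ 3) = 360 / (4.3219 − 1.5850) = 131.533 ms/bit
  a = 339 − 131.533 × 1.5850 = 130.526 ms
Then RT(24) = 130.526 + 131.533 × log₂ 24 = 130.526 + 131.533 × 4.5850 ≈ 733.598 ms.

733.6 ms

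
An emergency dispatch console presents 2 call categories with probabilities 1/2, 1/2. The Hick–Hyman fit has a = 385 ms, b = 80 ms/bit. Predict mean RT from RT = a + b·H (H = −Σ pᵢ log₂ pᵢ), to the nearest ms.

465 ms

H = −Σ pᵢ log₂ pᵢ = 0.5·1 + 0.5·1 = 1.000 bits.
RT = 385 + 80 × 1.000 = 465.00 ms.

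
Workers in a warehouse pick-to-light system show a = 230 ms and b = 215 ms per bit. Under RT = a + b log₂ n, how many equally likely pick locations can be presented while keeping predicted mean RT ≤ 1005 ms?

12

Set 230 + 215·log₂ n ≤ 1005 → log₂ n ≤ (1005 − 230)/215 = 3.6047.
So n ≤ 2^3.6047 = 12.165; the largest integer n is 12.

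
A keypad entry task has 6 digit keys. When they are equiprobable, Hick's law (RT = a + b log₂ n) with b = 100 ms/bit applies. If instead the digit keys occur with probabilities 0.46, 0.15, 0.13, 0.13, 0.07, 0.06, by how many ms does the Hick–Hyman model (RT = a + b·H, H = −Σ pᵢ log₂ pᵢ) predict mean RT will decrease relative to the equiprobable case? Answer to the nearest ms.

38 ms

Equiprobable entropy H₀ = log₂ 6 = 2.5850 bits.
Skewed entropy H = −Σ pᵢ log₂ pᵢ = 2.2033 bits.
ΔRT = b·(H₀ − H) = 100 × 0.3817 = 38.17 ms.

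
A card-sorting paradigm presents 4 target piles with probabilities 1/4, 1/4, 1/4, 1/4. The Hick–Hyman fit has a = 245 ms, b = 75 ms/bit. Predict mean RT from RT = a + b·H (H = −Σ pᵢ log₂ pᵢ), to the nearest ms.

395 ms

H = −Σ pᵢ log₂ pᵢ = 0.25·2 + 0.25·2 + 0.25·2 + 0.25·2 = 2.000 bits.
RT = 245 + 75 × 2.000 = 395.00 ms.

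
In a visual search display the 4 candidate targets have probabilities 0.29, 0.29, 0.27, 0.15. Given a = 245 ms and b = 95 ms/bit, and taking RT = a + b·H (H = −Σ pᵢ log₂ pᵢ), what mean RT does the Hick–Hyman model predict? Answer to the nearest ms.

Entropy contributions −pᵢ log₂ pᵢ: 0.5179, 0.5179, 0.5100, 0.4105; sum H = 1.9564 bits.
RT = a + bH = 245 + 95·1.9564 = 430.86 ms.

431 ms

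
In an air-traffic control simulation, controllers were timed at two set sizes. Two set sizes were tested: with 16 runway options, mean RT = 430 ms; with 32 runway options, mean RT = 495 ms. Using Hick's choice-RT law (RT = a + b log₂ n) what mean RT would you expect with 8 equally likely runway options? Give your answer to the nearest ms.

Solve the two-equation system in a and b:
  b = (495 − 430) / (log₂ 32 − log₂ 16) = 65 / (5 − 4) = 65 ms/bit
  a = 430 − 65 × 4 = 170 ms
Then RT(8) = 170 + 65 × log₂ 8 = 170 + 65 × 3 ≈ 365.000 ms.

365 ms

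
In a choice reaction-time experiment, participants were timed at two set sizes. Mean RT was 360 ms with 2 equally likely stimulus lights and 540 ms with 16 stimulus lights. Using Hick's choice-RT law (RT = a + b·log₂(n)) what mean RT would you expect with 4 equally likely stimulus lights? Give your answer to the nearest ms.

420 ms

Solve the two-equation system in a and b:
  b = (540 − 360) / (log₂ 16 − log₂ 2) = 180 / (4 − 1) = 60 ms/bit
  a = 360 − 60 × 1 = 300 ms
Then RT(4) = 300 + 60 × log₂ 4 = 300 + 60 × 2 ≈ 420.000 ms.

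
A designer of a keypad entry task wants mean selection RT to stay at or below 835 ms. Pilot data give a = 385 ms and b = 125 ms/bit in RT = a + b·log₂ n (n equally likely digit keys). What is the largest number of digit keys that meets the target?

Set 385 + 125·log₂ n ≤ 835 → log₂ n ≤ (835 − 385)/125 = 3.6000.
So n ≤ 2^3.6000 = 12.126; the largest integer n is 12.

12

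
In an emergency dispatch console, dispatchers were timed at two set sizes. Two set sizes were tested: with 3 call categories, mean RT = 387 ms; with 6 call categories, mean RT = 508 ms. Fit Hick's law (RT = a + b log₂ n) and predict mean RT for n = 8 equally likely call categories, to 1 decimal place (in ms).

Fit slope and intercept:
  b = (508 − 387) / (log₂ 6 − log₂ 3) = 121 / (2.5850 − 1.5850) = 121.000 ms/bit
  a = 387 − 121.000 × 1.5850 = 195.220 ms
Then RT(8) = 195.220 + 121.000 × log₂ 8 = 195.220 + 121.000 × 3 ≈ 558.220 ms.

558.2 ms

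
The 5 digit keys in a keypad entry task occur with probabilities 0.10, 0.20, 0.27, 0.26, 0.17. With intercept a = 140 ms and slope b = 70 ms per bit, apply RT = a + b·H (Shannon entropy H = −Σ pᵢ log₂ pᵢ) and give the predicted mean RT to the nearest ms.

H = 0.10·log₂(1/0.10) + 0.20·log₂(1/0.20) + 0.27·log₂(1/0.27) + 0.26·log₂(1/0.26) + 0.17·log₂(1/0.17) = 2.2465 bits.
RT = 140 + 70 × 2.2465 = 297.25 ms.

297 ms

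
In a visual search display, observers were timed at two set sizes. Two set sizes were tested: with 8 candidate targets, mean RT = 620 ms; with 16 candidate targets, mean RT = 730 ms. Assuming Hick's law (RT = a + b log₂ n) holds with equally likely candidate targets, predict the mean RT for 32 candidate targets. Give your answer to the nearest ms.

840 ms

With log₂ n on the abscissa the relation is linear; from the two conditions:
  b = (730 − 620) / (log₂ 16 − log₂ 8) = 110 / (4 − 3) = 110 ms/bit
  a = 620 − 110 × 3 = 290 ms
Then RT(32) = 290 + 110 × log₂ 32 = 290 + 110 × 5 ≈ 840.000 ms.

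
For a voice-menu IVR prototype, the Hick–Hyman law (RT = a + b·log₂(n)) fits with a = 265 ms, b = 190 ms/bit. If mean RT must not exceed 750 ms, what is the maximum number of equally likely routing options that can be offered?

190·log₂ n ≤ 750 − 265 = 485, giving log₂ n ≤ 2.5526 and n ≤ 5.867. The largest whole number is 5.

5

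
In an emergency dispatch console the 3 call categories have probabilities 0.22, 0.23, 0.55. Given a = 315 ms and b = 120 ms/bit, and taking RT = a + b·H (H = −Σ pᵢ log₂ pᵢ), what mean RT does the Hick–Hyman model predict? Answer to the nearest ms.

488 ms

H = 0.22·log₂(1/0.22) + 0.23·log₂(1/0.23) + 0.55·log₂(1/0.55) = 1.4426 bits.
RT = 315 + 120 × 1.4426 = 488.11 ms.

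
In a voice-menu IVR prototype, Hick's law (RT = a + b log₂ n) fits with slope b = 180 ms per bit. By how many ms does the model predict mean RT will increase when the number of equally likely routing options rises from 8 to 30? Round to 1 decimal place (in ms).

343.2 ms

ΔRT = (a + b log₂ n₂) − (a + b log₂ n₁) = b·(log₂ n₂ − log₂ n₁).
log₂(30) − log₂(8) = 4.9069 − 3 = 1.9069.
ΔRT = 180 × 1.9069 = 343.240 ms.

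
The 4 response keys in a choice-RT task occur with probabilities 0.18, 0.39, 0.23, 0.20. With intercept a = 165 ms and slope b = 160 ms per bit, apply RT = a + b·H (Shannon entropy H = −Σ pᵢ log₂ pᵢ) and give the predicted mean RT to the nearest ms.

Entropy contributions −pᵢ log₂ pᵢ: 0.4453, 0.5298, 0.4877, 0.4644; sum H = 1.9272 bits.
RT = a + bH = 165 + 160·1.9272 = 473.35 ms.

473 ms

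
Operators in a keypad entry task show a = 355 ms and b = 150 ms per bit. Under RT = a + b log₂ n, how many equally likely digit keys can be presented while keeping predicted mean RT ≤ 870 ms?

Information budget: (870 − 355)/150 = 3.4333 bits, so n ≤ 2^3.4333 = 10.803 → at most 10.

10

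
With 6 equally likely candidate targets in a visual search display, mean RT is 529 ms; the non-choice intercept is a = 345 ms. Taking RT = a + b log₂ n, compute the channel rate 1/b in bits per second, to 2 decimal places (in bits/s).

14.05 bits/s

Choice component = 529 − 345 = 184 ms over log₂(6) = 2.5850 bits.
b = 184 / 2.5850 = 71.181 ms/bit, so 1/b = 14.049 bits/s.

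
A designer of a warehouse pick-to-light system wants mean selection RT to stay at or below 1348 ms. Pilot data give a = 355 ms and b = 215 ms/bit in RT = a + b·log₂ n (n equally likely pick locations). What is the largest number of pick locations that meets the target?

215·log₂ n ≤ 1348 − 355 = 993, giving log₂ n ≤ 4.6186 and n ≤ 24.566. The largest whole number is 24.

24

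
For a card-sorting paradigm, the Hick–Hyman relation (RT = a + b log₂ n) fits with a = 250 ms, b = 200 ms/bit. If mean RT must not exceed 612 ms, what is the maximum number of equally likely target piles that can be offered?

3

Set 250 + 200·log₂ n ≤ 612 → log₂ n ≤ (612 − 250)/200 = 1.8100.
So n ≤ 2^1.8100 = 3.506; the largest integer n is 3.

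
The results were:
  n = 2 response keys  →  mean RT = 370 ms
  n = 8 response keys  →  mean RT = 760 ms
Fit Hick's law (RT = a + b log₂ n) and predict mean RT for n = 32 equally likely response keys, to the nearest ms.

Fit slope and intercept:
  b = (760 − 370) / (log₂ 8 − log₂ 2) = 390 / (3 − 1) = 195 ms/bit
  a = 370 − 195 × 1 = 175 ms
Then RT(32) = 175 + 195 × log₂ 32 = 175 + 195 × 5 ≈ 1150.000 ms.

1150 ms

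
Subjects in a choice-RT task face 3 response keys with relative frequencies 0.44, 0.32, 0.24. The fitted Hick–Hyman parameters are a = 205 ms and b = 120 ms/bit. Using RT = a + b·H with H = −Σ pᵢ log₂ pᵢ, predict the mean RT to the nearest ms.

H = 0.44·log₂(1/0.44) + 0.32·log₂(1/0.32) + 0.24·log₂(1/0.24) = 1.5413 bits.
RT = 205 + 120 × 1.5413 = 389.96 ms.

390 ms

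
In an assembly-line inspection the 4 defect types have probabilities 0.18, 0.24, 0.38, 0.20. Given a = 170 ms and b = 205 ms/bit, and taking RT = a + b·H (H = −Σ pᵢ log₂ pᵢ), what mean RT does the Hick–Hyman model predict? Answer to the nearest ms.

567 ms

Entropy contributions −pᵢ log₂ pᵢ: 0.4453, 0.4941, 0.5305, 0.4644; sum H = 1.9343 bits.
RT = a + bH = 170 + 205·1.9343 = 566.53 ms.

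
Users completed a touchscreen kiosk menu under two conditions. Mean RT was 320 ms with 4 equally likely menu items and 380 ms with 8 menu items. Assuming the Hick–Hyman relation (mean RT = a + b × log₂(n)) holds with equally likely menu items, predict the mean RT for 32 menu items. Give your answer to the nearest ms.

Fit slope and intercept:
  b = (380 − 320) / (log₂ 8 − log₂ 4) = 60 / (3 − 2) = 60 ms/bit
  a = 320 − 60 × 2 = 200 ms
Then RT(32) = 200 + 60 × log₂ 32 = 200 + 60 × 5 ≈ 500.000 ms.

500 ms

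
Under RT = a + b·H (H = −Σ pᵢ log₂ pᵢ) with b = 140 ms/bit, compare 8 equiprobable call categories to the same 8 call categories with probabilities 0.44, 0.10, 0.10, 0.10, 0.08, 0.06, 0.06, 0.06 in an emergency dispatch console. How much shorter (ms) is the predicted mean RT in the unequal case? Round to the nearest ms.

64 ms

Equiprobable entropy H₀ = log₂ 8 = 3.0000 bits.
Skewed entropy H = −Σ pᵢ log₂ pᵢ = 2.5398 bits.
ΔRT = b·(H₀ − H) = 140 × 0.4602 = 64.42 ms.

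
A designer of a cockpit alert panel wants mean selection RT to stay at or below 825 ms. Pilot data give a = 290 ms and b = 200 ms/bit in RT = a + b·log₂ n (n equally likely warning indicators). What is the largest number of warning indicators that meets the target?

6

Information budget: (825 − 290)/200 = 2.6750 bits, so n ≤ 2^2.6750 = 6.386 → at most 6.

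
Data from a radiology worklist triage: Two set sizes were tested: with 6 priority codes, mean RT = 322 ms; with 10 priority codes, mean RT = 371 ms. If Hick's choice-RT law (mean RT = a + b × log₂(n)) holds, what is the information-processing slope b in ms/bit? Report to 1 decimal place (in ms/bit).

Slope: b = (371 − 322) / (log₂ 10 − log₂ 6) = 49/0.7370 = 66.489 ms/bit.

66.5 ms/bit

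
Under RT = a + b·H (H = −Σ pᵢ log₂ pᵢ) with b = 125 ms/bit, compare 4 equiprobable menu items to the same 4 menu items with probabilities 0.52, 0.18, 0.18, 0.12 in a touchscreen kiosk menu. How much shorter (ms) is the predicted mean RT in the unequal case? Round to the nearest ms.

Equiprobable entropy H₀ = log₂ 4 = 2.0000 bits.
Skewed entropy H = −Σ pᵢ log₂ pᵢ = 1.7483 bits.
ΔRT = b·(H₀ − H) = 125 × 0.2517 = 31.47 ms.

31 ms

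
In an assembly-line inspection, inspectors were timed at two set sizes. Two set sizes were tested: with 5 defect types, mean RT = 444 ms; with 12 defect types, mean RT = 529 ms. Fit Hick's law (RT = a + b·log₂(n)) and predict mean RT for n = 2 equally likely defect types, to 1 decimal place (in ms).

With log₂ n on the abscissa the relation is linear; from the two conditions:
  b = (529 − 444) / (log₂ 12 − log₂ 5) = 85 / (3.5850 − 2.3219) = 67.298 ms/bit
  a = 444 − 67.298 × 2.3219 = 287.738 ms
Then RT(2) = 287.738 + 67.298 × log₂ 2 = 287.738 + 67.298 × 1 ≈ 355.037 ms.

355.0 ms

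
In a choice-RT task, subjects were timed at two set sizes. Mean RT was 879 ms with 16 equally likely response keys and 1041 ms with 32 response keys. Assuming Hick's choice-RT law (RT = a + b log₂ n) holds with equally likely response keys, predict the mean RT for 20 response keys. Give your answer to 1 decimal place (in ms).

931.2 ms

RT is linear in log₂ n, so two points fix the line:
  b = (1041 − 879) / (log₂ 32 − log₂ 16) = 162 / (5 − 4) = 162.000 ms/bit
  a = 879 − 162.000 × 4 = 231.000 ms
Then RT(20) = 231.000 + 162.000 × log₂ 20 = 231.000 + 162.000 × 4.3219 ≈ 931.152 ms.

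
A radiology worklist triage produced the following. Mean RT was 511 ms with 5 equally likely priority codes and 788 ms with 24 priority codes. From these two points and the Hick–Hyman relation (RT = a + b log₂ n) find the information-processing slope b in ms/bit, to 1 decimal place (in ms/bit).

122.4 ms/bit

b = (RT₂ − RT₁)/(log₂ n₂ − log₂ n₁) = (788 − 511)/(4.5850 − 2.3219) = 122.402 ms/bit.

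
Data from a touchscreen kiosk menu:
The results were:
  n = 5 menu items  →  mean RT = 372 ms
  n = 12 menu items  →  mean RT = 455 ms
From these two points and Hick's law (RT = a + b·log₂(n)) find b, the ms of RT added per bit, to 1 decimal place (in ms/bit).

65.7 ms/bit

The slope on a log₂ axis is (455 − 372) / (3.5850 − 2.3219) = 65.715 ms/bit.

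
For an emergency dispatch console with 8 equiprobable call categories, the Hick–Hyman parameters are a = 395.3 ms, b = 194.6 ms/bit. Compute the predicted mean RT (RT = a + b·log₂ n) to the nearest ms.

log₂(8) = 3 bits, so RT = 395.3 + 194.6 × 3 ≈ 979.100 ms.

979 ms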